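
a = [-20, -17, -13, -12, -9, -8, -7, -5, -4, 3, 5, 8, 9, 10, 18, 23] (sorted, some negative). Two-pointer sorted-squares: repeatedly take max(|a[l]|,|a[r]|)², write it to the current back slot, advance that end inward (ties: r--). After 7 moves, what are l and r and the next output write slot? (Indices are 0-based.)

l=4, r=12, next write slot=8

[0,15] |-20|<=|23| out[15]=529 → r--
[0,14] |-20|>|18| out[14]=400 → l++
[1,14] |-17|<=|18| out[13]=324 → r--
[1,13] |-17|>|10| out[12]=289 → l++
[2,13] |-13|>|10| out[11]=169 → l++
[3,13] |-12|>|10| out[10]=144 → l++
[4,13] |-9|<=|10| out[9]=100 → r--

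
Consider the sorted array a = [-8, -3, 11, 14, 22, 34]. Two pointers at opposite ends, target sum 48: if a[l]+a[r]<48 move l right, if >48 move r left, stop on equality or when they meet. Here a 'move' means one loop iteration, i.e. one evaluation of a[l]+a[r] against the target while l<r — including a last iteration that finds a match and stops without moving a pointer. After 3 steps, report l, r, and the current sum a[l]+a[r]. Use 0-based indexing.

[0,5] -8+34=26 <48 → l++
[1,5] -3+34=31 <48 → l++
[2,5] 11+34=45 <48 → l++

l=3, r=5, sum=48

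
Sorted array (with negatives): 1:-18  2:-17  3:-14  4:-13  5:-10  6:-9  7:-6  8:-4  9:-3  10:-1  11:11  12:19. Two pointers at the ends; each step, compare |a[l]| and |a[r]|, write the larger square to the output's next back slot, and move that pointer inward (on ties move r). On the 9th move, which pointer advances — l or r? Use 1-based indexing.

l

[1,12] |-18|<=|19| out[12]=361 → r--
[1,11] |-18|>|11| out[11]=324 → l++
[2,11] |-17|>|11| out[10]=289 → l++
[3,11] |-14|>|11| out[9]=196 → l++
[4,11] |-13|>|11| out[8]=169 → l++
[5,11] |-10|<=|11| out[7]=121 → r--
[5,10] |-10|>|-1| out[6]=100 → l++
[6,10] |-9|>|-1| out[5]=81 → l++
[7,10] |-6|>|-1| out[4]=36 → l++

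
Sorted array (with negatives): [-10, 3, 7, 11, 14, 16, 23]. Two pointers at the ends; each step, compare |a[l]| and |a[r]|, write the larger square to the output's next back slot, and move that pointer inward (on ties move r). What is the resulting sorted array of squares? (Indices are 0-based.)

[9, 49, 100, 121, 196, 256, 529]

l=0 r=6: |-10|<=|23| out[6]=529, r--
l=0 r=5: |-10|<=|16| out[5]=256, r--
l=0 r=4: |-10|<=|14| out[4]=196, r--
l=0 r=3: |-10|<=|11| out[3]=121, r--
l=0 r=2: |-10|>|7| out[2]=100, l++
l=1 r=2: |3|<=|7| out[1]=49, r--
l=1 r=1: |3|<=|3| out[0]=9, r--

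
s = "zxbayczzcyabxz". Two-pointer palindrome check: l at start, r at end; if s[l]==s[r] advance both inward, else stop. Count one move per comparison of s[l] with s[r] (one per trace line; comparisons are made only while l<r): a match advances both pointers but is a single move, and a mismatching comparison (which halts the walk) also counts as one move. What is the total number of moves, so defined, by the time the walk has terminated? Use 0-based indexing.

7 moves

l=0 r=13: 'z'=='z', l++,r--
l=1 r=12: 'x'=='x', l++,r--
l=2 r=11: 'b'=='b', l++,r--
l=3 r=10: 'a'=='a', l++,r--
l=4 r=9: 'y'=='y', l++,r--
l=5 r=8: 'c'=='c', l++,r--
l=6 r=7: 'z'=='z', l++,r--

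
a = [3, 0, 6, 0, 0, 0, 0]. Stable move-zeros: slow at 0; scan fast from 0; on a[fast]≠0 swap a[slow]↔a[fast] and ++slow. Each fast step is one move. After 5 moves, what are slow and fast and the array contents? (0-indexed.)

slow=0 fast=0: a[fast]=3≠0 swap→a[0]=3, slow++,fast++
slow=1 fast=1: a[fast]=0, fast++
slow=1 fast=2: a[fast]=6≠0 swap→a[1]=6, slow++,fast++
slow=2 fast=3: a[fast]=0, fast++
slow=2 fast=4: a[fast]=0, fast++

slow=2, fast=5, a=[3, 6, 0, 0, 0, 0, 0]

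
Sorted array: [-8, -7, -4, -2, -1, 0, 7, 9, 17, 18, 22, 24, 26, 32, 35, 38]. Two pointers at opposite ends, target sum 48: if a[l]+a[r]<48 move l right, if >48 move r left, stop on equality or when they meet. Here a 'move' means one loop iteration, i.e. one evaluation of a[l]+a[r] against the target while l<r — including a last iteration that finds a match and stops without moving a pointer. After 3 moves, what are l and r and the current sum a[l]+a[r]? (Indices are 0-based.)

l=0 r=15: -8+38=30 <48, l++
l=1 r=15: -7+38=31 <48, l++
l=2 r=15: -4+38=34 <48, l++

l=3, r=15, sum=36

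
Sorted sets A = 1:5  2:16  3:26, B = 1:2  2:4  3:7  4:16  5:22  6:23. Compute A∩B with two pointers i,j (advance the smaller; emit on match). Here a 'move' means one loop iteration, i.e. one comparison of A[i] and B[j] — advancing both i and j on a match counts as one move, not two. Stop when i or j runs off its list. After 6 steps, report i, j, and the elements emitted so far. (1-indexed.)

i=1 j=1: 5>2, j++
i=1 j=2: 5>4, j++
i=1 j=3: 5<7, i++
i=2 j=3: 16>7, j++
i=2 j=4: 16==16 emit, i++,j++
i=3 j=5: 26>22, j++

i=3, j=6, emitted=[16]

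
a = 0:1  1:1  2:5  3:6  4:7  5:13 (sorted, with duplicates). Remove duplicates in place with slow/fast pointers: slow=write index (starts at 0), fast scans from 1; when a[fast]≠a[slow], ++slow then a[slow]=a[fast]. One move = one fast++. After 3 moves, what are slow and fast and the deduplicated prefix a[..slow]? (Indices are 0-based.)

(s=0,f=1) a[fast]=1=a[slow] dup → fast++
(s=0,f=2) a[fast]=5≠a[slow]=1 write a[1]=5 → slow++,fast++
(s=1,f=3) a[fast]=6≠a[slow]=5 write a[2]=6 → slow++,fast++

slow=2, fast=4, prefix=[1, 5, 6]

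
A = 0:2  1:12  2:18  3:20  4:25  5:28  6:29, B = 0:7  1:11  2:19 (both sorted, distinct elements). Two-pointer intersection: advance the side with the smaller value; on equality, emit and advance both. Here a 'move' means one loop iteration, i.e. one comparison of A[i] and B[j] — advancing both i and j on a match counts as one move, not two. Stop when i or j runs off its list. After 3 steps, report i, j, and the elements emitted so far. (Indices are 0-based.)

i=0 j=0: 2<7, i++
i=1 j=0: 12>7, j++
i=1 j=1: 12>11, j++

i=1, j=2, emitted=[]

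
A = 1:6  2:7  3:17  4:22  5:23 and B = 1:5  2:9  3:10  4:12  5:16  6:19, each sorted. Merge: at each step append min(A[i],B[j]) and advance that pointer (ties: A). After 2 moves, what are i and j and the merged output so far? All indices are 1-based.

i=1 j=1: A[i]=6>B[j]=5 take 5, j++
i=1 j=2: A[i]=6<=B[j]=9 take 6, i++

i=2, j=2, merged so far=[5, 6]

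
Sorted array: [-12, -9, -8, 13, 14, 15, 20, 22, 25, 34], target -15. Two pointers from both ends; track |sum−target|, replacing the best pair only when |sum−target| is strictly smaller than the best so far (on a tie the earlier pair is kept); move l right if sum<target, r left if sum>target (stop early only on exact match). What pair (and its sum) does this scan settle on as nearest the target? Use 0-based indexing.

pair (-9, -8) with sum -17 (|Δ|=2)

[0,9] -12+34=22 d=37 * → r--
[0,8] -12+25=13 d=28 * → r--
[0,7] -12+22=10 d=25 * → r--
[0,6] -12+20=8 d=23 * → r--
[0,5] -12+15=3 d=18 * → r--
[0,4] -12+14=2 d=17 * → r--
[0,3] -12+13=1 d=16 * → r--
[0,2] -12+-8=-20 d=5 * → l++
[1,2] -9+-8=-17 d=2 * → l++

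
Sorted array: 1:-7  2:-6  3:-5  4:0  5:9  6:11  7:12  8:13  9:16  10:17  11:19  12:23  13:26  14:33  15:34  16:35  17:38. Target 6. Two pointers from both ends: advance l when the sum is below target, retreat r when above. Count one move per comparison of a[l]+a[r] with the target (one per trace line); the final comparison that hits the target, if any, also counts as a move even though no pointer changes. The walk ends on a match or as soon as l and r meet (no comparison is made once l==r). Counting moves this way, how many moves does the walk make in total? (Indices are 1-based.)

[1,17] -7+38=31 >6 → r--
[1,16] -7+35=28 >6 → r--
[1,15] -7+34=27 >6 → r--
[1,14] -7+33=26 >6 → r--
[1,13] -7+26=19 >6 → r--
[1,12] -7+23=16 >6 → r--
[1,11] -7+19=12 >6 → r--
[1,10] -7+17=10 >6 → r--
[1,9] -7+16=9 >6 → r--
[1,8] -7+13=6 → found

10 moves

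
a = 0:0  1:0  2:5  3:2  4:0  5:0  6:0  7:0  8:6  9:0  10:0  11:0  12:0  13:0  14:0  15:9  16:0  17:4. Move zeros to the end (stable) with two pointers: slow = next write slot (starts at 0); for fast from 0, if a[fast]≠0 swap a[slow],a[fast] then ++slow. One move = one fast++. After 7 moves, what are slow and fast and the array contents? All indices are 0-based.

slow=0 fast=0: a[fast]=0, fast++
slow=0 fast=1: a[fast]=0, fast++
slow=0 fast=2: a[fast]=5≠0 swap→a[0]=5, slow++,fast++
slow=1 fast=3: a[fast]=2≠0 swap→a[1]=2, slow++,fast++
slow=2 fast=4: a[fast]=0, fast++
slow=2 fast=5: a[fast]=0, fast++
slow=2 fast=6: a[fast]=0, fast++

slow=2, fast=7, a=[5, 2, 0, 0, 0, 0, 0, 0, 6, 0, 0, 0, 0, 0, 0, 9, 0, 4]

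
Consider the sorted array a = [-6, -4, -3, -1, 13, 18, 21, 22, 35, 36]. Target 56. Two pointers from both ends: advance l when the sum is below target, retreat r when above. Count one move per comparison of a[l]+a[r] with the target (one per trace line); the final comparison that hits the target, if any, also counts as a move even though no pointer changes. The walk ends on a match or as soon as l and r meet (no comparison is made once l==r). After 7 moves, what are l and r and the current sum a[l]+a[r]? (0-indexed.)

[0,9] -6+36=30 <56 → l++
[1,9] -4+36=32 <56 → l++
[2,9] -3+36=33 <56 → l++
[3,9] -1+36=35 <56 → l++
[4,9] 13+36=49 <56 → l++
[5,9] 18+36=54 <56 → l++
[6,9] 21+36=57 >56 → r--

l=6, r=8, sum=56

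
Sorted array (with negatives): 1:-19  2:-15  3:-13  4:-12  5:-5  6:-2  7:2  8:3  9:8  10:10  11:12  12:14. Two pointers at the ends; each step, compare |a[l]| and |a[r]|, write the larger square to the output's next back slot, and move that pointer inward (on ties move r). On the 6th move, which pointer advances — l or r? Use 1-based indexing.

l=1 r=12: |-19|>|14| out[12]=361, l++
l=2 r=12: |-15|>|14| out[11]=225, l++
l=3 r=12: |-13|<=|14| out[10]=196, r--
l=3 r=11: |-13|>|12| out[9]=169, l++
l=4 r=11: |-12|<=|12| out[8]=144, r--
l=4 r=10: |-12|>|10| out[7]=144, l++

l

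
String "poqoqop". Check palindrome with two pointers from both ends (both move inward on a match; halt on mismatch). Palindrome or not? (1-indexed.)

[1,7] 'p'=='p' → l++,r--
[2,6] 'o'=='o' → l++,r--
[3,5] 'q'=='q' → l++,r--

palindrome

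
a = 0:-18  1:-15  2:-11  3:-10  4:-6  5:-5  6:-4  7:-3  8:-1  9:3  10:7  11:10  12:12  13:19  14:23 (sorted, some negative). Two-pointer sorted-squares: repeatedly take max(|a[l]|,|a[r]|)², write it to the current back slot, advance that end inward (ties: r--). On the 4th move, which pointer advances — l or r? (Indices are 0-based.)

[0,14] |-18|<=|23| out[14]=529 → r--
[0,13] |-18|<=|19| out[13]=361 → r--
[0,12] |-18|>|12| out[12]=324 → l++
[1,12] |-15|>|12| out[11]=225 → l++

l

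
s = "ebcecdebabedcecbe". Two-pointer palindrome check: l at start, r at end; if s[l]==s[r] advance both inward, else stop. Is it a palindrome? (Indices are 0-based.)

palindrome

[0,16] 'e'=='e' → l++,r--
[1,15] 'b'=='b' → l++,r--
[2,14] 'c'=='c' → l++,r--
[3,13] 'e'=='e' → l++,r--
[4,12] 'c'=='c' → l++,r--
[5,11] 'd'=='d' → l++,r--
[6,10] 'e'=='e' → l++,r--
[7,9] 'b'=='b' → l++,r--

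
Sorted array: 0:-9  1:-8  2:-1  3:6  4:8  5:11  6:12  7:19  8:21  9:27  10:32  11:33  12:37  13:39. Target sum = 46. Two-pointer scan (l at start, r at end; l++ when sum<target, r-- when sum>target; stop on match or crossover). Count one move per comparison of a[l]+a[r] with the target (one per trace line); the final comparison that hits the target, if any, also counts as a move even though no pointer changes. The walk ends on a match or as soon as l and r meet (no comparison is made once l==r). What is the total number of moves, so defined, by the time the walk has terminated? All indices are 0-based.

12 moves

[0,13] -9+39=30 <46 → l++
[1,13] -8+39=31 <46 → l++
[2,13] -1+39=38 <46 → l++
[3,13] 6+39=45 <46 → l++
[4,13] 8+39=47 >46 → r--
[4,12] 8+37=45 <46 → l++
[5,12] 11+37=48 >46 → r--
[5,11] 11+33=44 <46 → l++
[6,11] 12+33=45 <46 → l++
[7,11] 19+33=52 >46 → r--
[7,10] 19+32=51 >46 → r--
[7,9] 19+27=46 → found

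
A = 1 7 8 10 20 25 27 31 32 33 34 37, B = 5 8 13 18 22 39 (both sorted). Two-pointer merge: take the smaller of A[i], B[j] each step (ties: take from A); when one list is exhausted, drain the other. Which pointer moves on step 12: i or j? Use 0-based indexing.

i

i=0 j=0: A[i]=1<=B[j]=5 take 1, i++
i=1 j=0: A[i]=7>B[j]=5 take 5, j++
i=1 j=1: A[i]=7<=B[j]=8 take 7, i++
i=2 j=1: A[i]=8<=B[j]=8 take 8, i++
i=3 j=1: A[i]=10>B[j]=8 take 8, j++
i=3 j=2: A[i]=10<=B[j]=13 take 10, i++
i=4 j=2: A[i]=20>B[j]=13 take 13, j++
i=4 j=3: A[i]=20>B[j]=18 take 18, j++
i=4 j=4: A[i]=20<=B[j]=22 take 20, i++
i=5 j=4: A[i]=25>B[j]=22 take 22, j++
i=5 j=5: A[i]=25<=B[j]=39 take 25, i++
i=6 j=5: A[i]=27<=B[j]=39 take 27, i++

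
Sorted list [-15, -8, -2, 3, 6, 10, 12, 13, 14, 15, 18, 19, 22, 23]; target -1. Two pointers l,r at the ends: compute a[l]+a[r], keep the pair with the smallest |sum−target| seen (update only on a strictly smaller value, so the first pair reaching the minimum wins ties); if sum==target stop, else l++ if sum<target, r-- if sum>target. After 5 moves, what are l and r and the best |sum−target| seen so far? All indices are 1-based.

[1,14] -15+23=8 d=9 * → r--
[1,13] -15+22=7 d=8 * → r--
[1,12] -15+19=4 d=5 * → r--
[1,11] -15+18=3 d=4 * → r--
[1,10] -15+15=0 d=1 * → r--

l=1, r=9, best |Δ|=1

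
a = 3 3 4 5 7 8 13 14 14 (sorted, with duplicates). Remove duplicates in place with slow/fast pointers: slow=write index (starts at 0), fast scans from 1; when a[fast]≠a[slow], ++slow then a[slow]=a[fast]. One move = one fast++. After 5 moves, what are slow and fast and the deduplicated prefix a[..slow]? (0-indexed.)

slow=4, fast=6, prefix=[3, 4, 5, 7, 8]

slow=0 fast=1: a[fast]=3=a[slow] dup, fast++
slow=0 fast=2: a[fast]=4≠a[slow]=3 write a[1]=4, slow++,fast++
slow=1 fast=3: a[fast]=5≠a[slow]=4 write a[2]=5, slow++,fast++
slow=2 fast=4: a[fast]=7≠a[slow]=5 write a[3]=7, slow++,fast++
slow=3 fast=5: a[fast]=8≠a[slow]=7 write a[4]=8, slow++,fast++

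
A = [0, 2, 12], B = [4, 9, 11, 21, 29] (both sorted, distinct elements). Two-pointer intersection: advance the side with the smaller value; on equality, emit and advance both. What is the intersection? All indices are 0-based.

[i=0,j=0] 0<4 → i++
[i=1,j=0] 2<4 → i++
[i=2,j=0] 12>4 → j++
[i=2,j=1] 12>9 → j++
[i=2,j=2] 12>11 → j++
[i=2,j=3] 12<21 → i++

intersection = []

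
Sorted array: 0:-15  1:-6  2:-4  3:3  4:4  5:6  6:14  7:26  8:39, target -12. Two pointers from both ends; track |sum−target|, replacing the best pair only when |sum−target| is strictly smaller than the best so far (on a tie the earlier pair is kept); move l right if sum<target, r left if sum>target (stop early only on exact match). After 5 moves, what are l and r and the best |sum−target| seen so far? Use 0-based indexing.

l=0, r=3, best |Δ|=1

[0,8] -15+39=24 d=36 * → r--
[0,7] -15+26=11 d=23 * → r--
[0,6] -15+14=-1 d=11 * → r--
[0,5] -15+6=-9 d=3 * → r--
[0,4] -15+4=-11 d=1 * → r--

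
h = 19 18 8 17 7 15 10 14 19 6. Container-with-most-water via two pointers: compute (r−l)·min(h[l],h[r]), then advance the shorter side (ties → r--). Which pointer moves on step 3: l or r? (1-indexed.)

r

[1,10] min(19,6)*9=54 best=54 * → r--
[1,9] min(19,19)*8=152 best=152 * → r--
[1,8] min(19,14)*7=98 best=152 → r--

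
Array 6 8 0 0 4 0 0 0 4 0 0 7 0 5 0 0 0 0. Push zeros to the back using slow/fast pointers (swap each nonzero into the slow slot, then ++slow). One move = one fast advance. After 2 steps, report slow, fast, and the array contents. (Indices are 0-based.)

slow=2, fast=2, a=[6, 8, 0, 0, 4, 0, 0, 0, 4, 0, 0, 7, 0, 5, 0, 0, 0, 0]

(s=0,f=0) a[fast]=6≠0 swap→a[0]=6 → slow++,fast++
(s=1,f=1) a[fast]=8≠0 swap→a[1]=8 → slow++,fast++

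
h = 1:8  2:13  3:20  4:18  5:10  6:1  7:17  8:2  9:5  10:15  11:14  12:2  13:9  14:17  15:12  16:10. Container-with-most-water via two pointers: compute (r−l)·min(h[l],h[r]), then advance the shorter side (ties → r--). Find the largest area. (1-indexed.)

[1,16] min(8,10)*15=120 best=120 * → l++
[2,16] min(13,10)*14=140 best=140 * → r--
[2,15] min(13,12)*13=156 best=156 * → r--
[2,14] min(13,17)*12=156 best=156 → l++
[3,14] min(20,17)*11=187 best=187 * → r--
[3,13] min(20,9)*10=90 best=187 → r--
[3,12] min(20,2)*9=18 best=187 → r--
[3,11] min(20,14)*8=112 best=187 → r--
[3,10] min(20,15)*7=105 best=187 → r--
[3,9] min(20,5)*6=30 best=187 → r--
[3,8] min(20,2)*5=10 best=187 → r--
[3,7] min(20,17)*4=68 best=187 → r--
[3,6] min(20,1)*3=3 best=187 → r--
[3,5] min(20,10)*2=20 best=187 → r--
[3,4] min(20,18)*1=18 best=187 → r--

max area = 187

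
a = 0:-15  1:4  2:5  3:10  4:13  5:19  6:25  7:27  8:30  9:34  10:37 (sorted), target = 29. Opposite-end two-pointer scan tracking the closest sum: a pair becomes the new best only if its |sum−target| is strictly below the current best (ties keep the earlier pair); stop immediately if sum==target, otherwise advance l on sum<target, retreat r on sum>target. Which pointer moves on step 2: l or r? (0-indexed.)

r

l=0 r=10: -15+37=22 d=7 *, l++
l=1 r=10: 4+37=41 d=12, r--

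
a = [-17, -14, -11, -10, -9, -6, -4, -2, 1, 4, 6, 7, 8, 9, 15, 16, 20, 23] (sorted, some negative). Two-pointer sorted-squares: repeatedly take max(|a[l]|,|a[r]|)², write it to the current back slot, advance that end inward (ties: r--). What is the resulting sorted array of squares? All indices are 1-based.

[1, 4, 16, 16, 36, 36, 49, 64, 81, 81, 100, 121, 196, 225, 256, 289, 400, 529]

[1,18] |-17|<=|23| out[18]=529 → r--
[1,17] |-17|<=|20| out[17]=400 → r--
[1,16] |-17|>|16| out[16]=289 → l++
[2,16] |-14|<=|16| out[15]=256 → r--
[2,15] |-14|<=|15| out[14]=225 → r--
[2,14] |-14|>|9| out[13]=196 → l++
[3,14] |-11|>|9| out[12]=121 → l++
[4,14] |-10|>|9| out[11]=100 → l++
[5,14] |-9|<=|9| out[10]=81 → r--
[5,13] |-9|>|8| out[9]=81 → l++
[6,13] |-6|<=|8| out[8]=64 → r--
[6,12] |-6|<=|7| out[7]=49 → r--
[6,11] |-6|<=|6| out[6]=36 → r--
[6,10] |-6|>|4| out[5]=36 → l++
[7,10] |-4|<=|4| out[4]=16 → r--
[7,9] |-4|>|1| out[3]=16 → l++
[8,9] |-2|>|1| out[2]=4 → l++
[9,9] |1|<=|1| out[1]=1 → r--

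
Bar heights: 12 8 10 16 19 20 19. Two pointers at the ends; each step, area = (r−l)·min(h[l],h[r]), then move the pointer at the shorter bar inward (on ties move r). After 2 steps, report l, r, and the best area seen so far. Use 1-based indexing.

l=1 r=7: min(12,19)*6=72 best=72 *, l++
l=2 r=7: min(8,19)*5=40 best=72, l++

l=3, r=7, best area=72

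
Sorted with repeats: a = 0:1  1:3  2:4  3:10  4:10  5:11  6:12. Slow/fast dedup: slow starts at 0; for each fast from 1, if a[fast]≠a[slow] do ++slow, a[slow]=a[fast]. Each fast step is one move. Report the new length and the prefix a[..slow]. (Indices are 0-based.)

length 6; prefix = [1, 3, 4, 10, 11, 12]

slow=0 fast=1: a[fast]=3≠a[slow]=1 write a[1]=3, slow++,fast++
slow=1 fast=2: a[fast]=4≠a[slow]=3 write a[2]=4, slow++,fast++
slow=2 fast=3: a[fast]=10≠a[slow]=4 write a[3]=10, slow++,fast++
slow=3 fast=4: a[fast]=10=a[slow] dup, fast++
slow=3 fast=5: a[fast]=11≠a[slow]=10 write a[4]=11, slow++,fast++
slow=4 fast=6: a[fast]=12≠a[slow]=11 write a[5]=12, slow++,fast++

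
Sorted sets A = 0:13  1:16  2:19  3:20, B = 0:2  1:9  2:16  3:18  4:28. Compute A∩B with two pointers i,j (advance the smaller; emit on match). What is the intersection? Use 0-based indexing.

intersection = [16]

i=0 j=0: 13>2, j++
i=0 j=1: 13>9, j++
i=0 j=2: 13<16, i++
i=1 j=2: 16==16 emit, i++,j++
i=2 j=3: 19>18, j++
i=2 j=4: 19<28, i++
i=3 j=4: 20<28, i++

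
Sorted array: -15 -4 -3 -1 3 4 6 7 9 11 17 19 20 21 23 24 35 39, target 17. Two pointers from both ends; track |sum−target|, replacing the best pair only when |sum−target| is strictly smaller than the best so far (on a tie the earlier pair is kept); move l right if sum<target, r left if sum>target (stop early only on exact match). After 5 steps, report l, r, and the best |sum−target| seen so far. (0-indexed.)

l=1, r=13, best |Δ|=2

[0,17] -15+39=24 d=7 * → r--
[0,16] -15+35=20 d=3 * → r--
[0,15] -15+24=9 d=8 → l++
[1,15] -4+24=20 d=3 → r--
[1,14] -4+23=19 d=2 * → r--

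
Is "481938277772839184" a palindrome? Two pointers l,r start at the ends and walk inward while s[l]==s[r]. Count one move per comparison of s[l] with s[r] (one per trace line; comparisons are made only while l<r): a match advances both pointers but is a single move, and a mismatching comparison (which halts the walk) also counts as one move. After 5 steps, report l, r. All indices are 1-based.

l=6, r=13

l=1 r=18: '4'=='4', l++,r--
l=2 r=17: '8'=='8', l++,r--
l=3 r=16: '1'=='1', l++,r--
l=4 r=15: '9'=='9', l++,r--
l=5 r=14: '3'=='3', l++,r--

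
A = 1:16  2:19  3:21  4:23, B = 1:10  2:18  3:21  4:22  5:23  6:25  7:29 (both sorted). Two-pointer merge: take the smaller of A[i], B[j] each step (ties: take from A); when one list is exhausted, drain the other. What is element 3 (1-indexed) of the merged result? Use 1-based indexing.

[i=1,j=1] A[i]=16>B[j]=10 take 10 → j++
[i=1,j=2] A[i]=16<=B[j]=18 take 16 → i++
[i=2,j=2] A[i]=19>B[j]=18 take 18 → j++
[i=2,j=3] A[i]=19<=B[j]=21 take 19 → i++
[i=3,j=3] A[i]=21<=B[j]=21 take 21 → i++
[i=4,j=3] A[i]=23>B[j]=21 take 21 → j++
[i=4,j=4] A[i]=23>B[j]=22 take 22 → j++
[i=4,j=5] A[i]=23<=B[j]=23 take 23 → i++
[i=5,j=5] A done, take B[j]=23 → j++
[i=5,j=6] A done, take B[j]=25 → j++
[i=5,j=7] A done, take B[j]=29 → j++

merged[3] = 18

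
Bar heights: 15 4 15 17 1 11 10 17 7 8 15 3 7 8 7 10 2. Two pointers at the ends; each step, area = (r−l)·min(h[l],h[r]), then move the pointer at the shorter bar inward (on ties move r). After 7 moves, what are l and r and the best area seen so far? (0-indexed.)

l=0 r=16: min(15,2)*16=32 best=32 *, r--
l=0 r=15: min(15,10)*15=150 best=150 *, r--
l=0 r=14: min(15,7)*14=98 best=150, r--
l=0 r=13: min(15,8)*13=104 best=150, r--
l=0 r=12: min(15,7)*12=84 best=150, r--
l=0 r=11: min(15,3)*11=33 best=150, r--
l=0 r=10: min(15,15)*10=150 best=150, r--

l=0, r=9, best area=150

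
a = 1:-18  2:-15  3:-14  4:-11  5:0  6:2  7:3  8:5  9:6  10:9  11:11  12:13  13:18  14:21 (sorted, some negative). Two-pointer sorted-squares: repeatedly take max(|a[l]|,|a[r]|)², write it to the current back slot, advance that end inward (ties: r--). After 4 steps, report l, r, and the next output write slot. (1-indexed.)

l=3, r=12, next write slot=10

l=1 r=14: |-18|<=|21| out[14]=441, r--
l=1 r=13: |-18|<=|18| out[13]=324, r--
l=1 r=12: |-18|>|13| out[12]=324, l++
l=2 r=12: |-15|>|13| out[11]=225, l++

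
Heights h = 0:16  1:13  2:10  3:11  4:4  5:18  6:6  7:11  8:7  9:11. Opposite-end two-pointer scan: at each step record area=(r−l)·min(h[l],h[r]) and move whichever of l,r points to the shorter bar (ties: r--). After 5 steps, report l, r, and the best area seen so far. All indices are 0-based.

l=1, r=5, best area=99

l=0 r=9: min(16,11)*9=99 best=99 *, r--
l=0 r=8: min(16,7)*8=56 best=99, r--
l=0 r=7: min(16,11)*7=77 best=99, r--
l=0 r=6: min(16,6)*6=36 best=99, r--
l=0 r=5: min(16,18)*5=80 best=99, l++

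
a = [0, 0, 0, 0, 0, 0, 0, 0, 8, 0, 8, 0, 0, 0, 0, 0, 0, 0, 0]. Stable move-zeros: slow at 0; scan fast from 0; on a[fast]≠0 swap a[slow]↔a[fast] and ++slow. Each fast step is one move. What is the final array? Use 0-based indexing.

slow=0 fast=0: a[fast]=0, fast++
slow=0 fast=1: a[fast]=0, fast++
slow=0 fast=2: a[fast]=0, fast++
slow=0 fast=3: a[fast]=0, fast++
slow=0 fast=4: a[fast]=0, fast++
slow=0 fast=5: a[fast]=0, fast++
slow=0 fast=6: a[fast]=0, fast++
slow=0 fast=7: a[fast]=0, fast++
slow=0 fast=8: a[fast]=8≠0 swap→a[0]=8, slow++,fast++
slow=1 fast=9: a[fast]=0, fast++
slow=1 fast=10: a[fast]=8≠0 swap→a[1]=8, slow++,fast++
slow=2 fast=11: a[fast]=0, fast++
slow=2 fast=12: a[fast]=0, fast++
slow=2 fast=13: a[fast]=0, fast++
slow=2 fast=14: a[fast]=0, fast++
slow=2 fast=15: a[fast]=0, fast++
slow=2 fast=16: a[fast]=0, fast++
slow=2 fast=17: a[fast]=0, fast++
slow=2 fast=18: a[fast]=0, fast++

[8, 8, 0, 0, 0, 0, 0, 0, 0, 0, 0, 0, 0, 0, 0, 0, 0, 0, 0]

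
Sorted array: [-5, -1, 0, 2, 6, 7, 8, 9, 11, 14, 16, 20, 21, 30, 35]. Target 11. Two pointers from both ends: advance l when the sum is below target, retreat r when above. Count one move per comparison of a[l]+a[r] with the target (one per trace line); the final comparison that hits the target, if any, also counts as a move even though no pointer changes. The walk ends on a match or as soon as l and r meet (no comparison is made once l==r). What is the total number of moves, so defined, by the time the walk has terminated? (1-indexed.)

l=1 r=15: -5+35=30 >11, r--
l=1 r=14: -5+30=25 >11, r--
l=1 r=13: -5+21=16 >11, r--
l=1 r=12: -5+20=15 >11, r--
l=1 r=11: -5+16=11, found

5 moves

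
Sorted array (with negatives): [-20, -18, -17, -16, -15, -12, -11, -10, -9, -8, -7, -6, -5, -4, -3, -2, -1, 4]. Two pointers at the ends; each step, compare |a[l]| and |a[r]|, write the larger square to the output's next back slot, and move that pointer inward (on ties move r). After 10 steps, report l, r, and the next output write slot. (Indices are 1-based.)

l=11, r=18, next write slot=8

l=1 r=18: |-20|>|4| out[18]=400, l++
l=2 r=18: |-18|>|4| out[17]=324, l++
l=3 r=18: |-17|>|4| out[16]=289, l++
l=4 r=18: |-16|>|4| out[15]=256, l++
l=5 r=18: |-15|>|4| out[14]=225, l++
l=6 r=18: |-12|>|4| out[13]=144, l++
l=7 r=18: |-11|>|4| out[12]=121, l++
l=8 r=18: |-10|>|4| out[11]=100, l++
l=9 r=18: |-9|>|4| out[10]=81, l++
l=10 r=18: |-8|>|4| out[9]=64, l++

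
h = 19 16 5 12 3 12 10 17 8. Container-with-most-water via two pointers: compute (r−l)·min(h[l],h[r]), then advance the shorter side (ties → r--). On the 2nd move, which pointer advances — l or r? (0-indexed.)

r

[0,8] min(19,8)*8=64 best=64 * → r--
[0,7] min(19,17)*7=119 best=119 * → r--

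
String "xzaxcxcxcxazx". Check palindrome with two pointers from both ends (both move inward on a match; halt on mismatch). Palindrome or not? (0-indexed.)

[0,12] 'x'=='x' → l++,r--
[1,11] 'z'=='z' → l++,r--
[2,10] 'a'=='a' → l++,r--
[3,9] 'x'=='x' → l++,r--
[4,8] 'c'=='c' → l++,r--
[5,7] 'x'=='x' → l++,r--

palindrome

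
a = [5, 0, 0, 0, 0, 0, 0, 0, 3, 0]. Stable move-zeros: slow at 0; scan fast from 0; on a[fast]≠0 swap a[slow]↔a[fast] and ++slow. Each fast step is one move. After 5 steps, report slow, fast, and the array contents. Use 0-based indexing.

slow=1, fast=5, a=[5, 0, 0, 0, 0, 0, 0, 0, 3, 0]

slow=0 fast=0: a[fast]=5≠0 swap→a[0]=5, slow++,fast++
slow=1 fast=1: a[fast]=0, fast++
slow=1 fast=2: a[fast]=0, fast++
slow=1 fast=3: a[fast]=0, fast++
slow=1 fast=4: a[fast]=0, fast++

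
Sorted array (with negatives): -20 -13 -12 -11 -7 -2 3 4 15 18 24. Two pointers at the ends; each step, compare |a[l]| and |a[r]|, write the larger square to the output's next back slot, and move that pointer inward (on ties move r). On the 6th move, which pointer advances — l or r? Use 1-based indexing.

l

l=1 r=11: |-20|<=|24| out[11]=576, r--
l=1 r=10: |-20|>|18| out[10]=400, l++
l=2 r=10: |-13|<=|18| out[9]=324, r--
l=2 r=9: |-13|<=|15| out[8]=225, r--
l=2 r=8: |-13|>|4| out[7]=169, l++
l=3 r=8: |-12|>|4| out[6]=144, l++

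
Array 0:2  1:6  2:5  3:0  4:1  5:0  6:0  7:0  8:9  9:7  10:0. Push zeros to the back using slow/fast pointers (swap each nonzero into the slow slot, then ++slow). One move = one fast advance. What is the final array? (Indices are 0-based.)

[2, 6, 5, 1, 9, 7, 0, 0, 0, 0, 0]

(s=0,f=0) a[fast]=2≠0 swap→a[0]=2 → slow++,fast++
(s=1,f=1) a[fast]=6≠0 swap→a[1]=6 → slow++,fast++
(s=2,f=2) a[fast]=5≠0 swap→a[2]=5 → slow++,fast++
(s=3,f=3) a[fast]=0 → fast++
(s=3,f=4) a[fast]=1≠0 swap→a[3]=1 → slow++,fast++
(s=4,f=5) a[fast]=0 → fast++
(s=4,f=6) a[fast]=0 → fast++
(s=4,f=7) a[fast]=0 → fast++
(s=4,f=8) a[fast]=9≠0 swap→a[4]=9 → slow++,fast++
(s=5,f=9) a[fast]=7≠0 swap→a[5]=7 → slow++,fast++
(s=6,f=10) a[fast]=0 → fast++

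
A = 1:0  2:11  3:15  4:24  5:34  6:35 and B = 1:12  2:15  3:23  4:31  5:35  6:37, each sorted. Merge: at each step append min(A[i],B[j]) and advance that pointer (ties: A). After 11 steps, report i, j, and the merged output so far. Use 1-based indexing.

[i=1,j=1] A[i]=0<=B[j]=12 take 0 → i++
[i=2,j=1] A[i]=11<=B[j]=12 take 11 → i++
[i=3,j=1] A[i]=15>B[j]=12 take 12 → j++
[i=3,j=2] A[i]=15<=B[j]=15 take 15 → i++
[i=4,j=2] A[i]=24>B[j]=15 take 15 → j++
[i=4,j=3] A[i]=24>B[j]=23 take 23 → j++
[i=4,j=4] A[i]=24<=B[j]=31 take 24 → i++
[i=5,j=4] A[i]=34>B[j]=31 take 31 → j++
[i=5,j=5] A[i]=34<=B[j]=35 take 34 → i++
[i=6,j=5] A[i]=35<=B[j]=35 take 35 → i++
[i=7,j=5] A done, take B[j]=35 → j++

i=7, j=6, merged so far=[0, 11, 12, 15, 15, 23, 24, 31, 34, 35, 35]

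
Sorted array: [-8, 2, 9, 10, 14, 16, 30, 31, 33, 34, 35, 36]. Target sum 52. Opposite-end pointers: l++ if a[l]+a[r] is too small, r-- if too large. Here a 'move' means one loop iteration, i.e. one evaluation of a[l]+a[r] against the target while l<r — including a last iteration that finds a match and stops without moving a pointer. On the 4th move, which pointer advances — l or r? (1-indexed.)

l

l=1 r=12: -8+36=28 <52, l++
l=2 r=12: 2+36=38 <52, l++
l=3 r=12: 9+36=45 <52, l++
l=4 r=12: 10+36=46 <52, l++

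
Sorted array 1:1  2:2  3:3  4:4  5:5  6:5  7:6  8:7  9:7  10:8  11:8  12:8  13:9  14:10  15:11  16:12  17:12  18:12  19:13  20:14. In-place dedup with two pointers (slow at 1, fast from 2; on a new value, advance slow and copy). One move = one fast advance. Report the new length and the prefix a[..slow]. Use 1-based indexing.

(s=1,f=2) a[fast]=2≠a[slow]=1 write a[2]=2 → slow++,fast++
(s=2,f=3) a[fast]=3≠a[slow]=2 write a[3]=3 → slow++,fast++
(s=3,f=4) a[fast]=4≠a[slow]=3 write a[4]=4 → slow++,fast++
(s=4,f=5) a[fast]=5≠a[slow]=4 write a[5]=5 → slow++,fast++
(s=5,f=6) a[fast]=5=a[slow] dup → fast++
(s=5,f=7) a[fast]=6≠a[slow]=5 write a[6]=6 → slow++,fast++
(s=6,f=8) a[fast]=7≠a[slow]=6 write a[7]=7 → slow++,fast++
(s=7,f=9) a[fast]=7=a[slow] dup → fast++
(s=7,f=10) a[fast]=8≠a[slow]=7 write a[8]=8 → slow++,fast++
(s=8,f=11) a[fast]=8=a[slow] dup → fast++
(s=8,f=12) a[fast]=8=a[slow] dup → fast++
(s=8,f=13) a[fast]=9≠a[slow]=8 write a[9]=9 → slow++,fast++
(s=9,f=14) a[fast]=10≠a[slow]=9 write a[10]=10 → slow++,fast++
(s=10,f=15) a[fast]=11≠a[slow]=10 write a[11]=11 → slow++,fast++
(s=11,f=16) a[fast]=12≠a[slow]=11 write a[12]=12 → slow++,fast++
(s=12,f=17) a[fast]=12=a[slow] dup → fast++
(s=12,f=18) a[fast]=12=a[slow] dup → fast++
(s=12,f=19) a[fast]=13≠a[slow]=12 write a[13]=13 → slow++,fast++
(s=13,f=20) a[fast]=14≠a[slow]=13 write a[14]=14 → slow++,fast++

length 14; prefix = [1, 2, 3, 4, 5, 6, 7, 8, 9, 10, 11, 12, 13, 14]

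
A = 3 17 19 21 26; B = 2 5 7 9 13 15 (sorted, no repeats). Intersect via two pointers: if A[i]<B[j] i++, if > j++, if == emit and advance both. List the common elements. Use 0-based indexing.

i=0 j=0: 3>2, j++
i=0 j=1: 3<5, i++
i=1 j=1: 17>5, j++
i=1 j=2: 17>7, j++
i=1 j=3: 17>9, j++
i=1 j=4: 17>13, j++
i=1 j=5: 17>15, j++

intersection = []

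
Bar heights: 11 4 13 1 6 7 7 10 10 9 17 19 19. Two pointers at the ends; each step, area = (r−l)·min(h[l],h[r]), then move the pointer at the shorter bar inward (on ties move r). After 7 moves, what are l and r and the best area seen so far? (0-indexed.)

l=0 r=12: min(11,19)*12=132 best=132 *, l++
l=1 r=12: min(4,19)*11=44 best=132, l++
l=2 r=12: min(13,19)*10=130 best=132, l++
l=3 r=12: min(1,19)*9=9 best=132, l++
l=4 r=12: min(6,19)*8=48 best=132, l++
l=5 r=12: min(7,19)*7=49 best=132, l++
l=6 r=12: min(7,19)*6=42 best=132, l++

l=7, r=12, best area=132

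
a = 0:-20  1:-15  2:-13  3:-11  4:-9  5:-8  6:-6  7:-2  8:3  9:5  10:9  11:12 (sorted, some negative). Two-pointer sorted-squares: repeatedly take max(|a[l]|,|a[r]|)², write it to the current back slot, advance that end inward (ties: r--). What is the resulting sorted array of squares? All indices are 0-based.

[4, 9, 25, 36, 64, 81, 81, 121, 144, 169, 225, 400]

l=0 r=11: |-20|>|12| out[11]=400, l++
l=1 r=11: |-15|>|12| out[10]=225, l++
l=2 r=11: |-13|>|12| out[9]=169, l++
l=3 r=11: |-11|<=|12| out[8]=144, r--
l=3 r=10: |-11|>|9| out[7]=121, l++
l=4 r=10: |-9|<=|9| out[6]=81, r--
l=4 r=9: |-9|>|5| out[5]=81, l++
l=5 r=9: |-8|>|5| out[4]=64, l++
l=6 r=9: |-6|>|5| out[3]=36, l++
l=7 r=9: |-2|<=|5| out[2]=25, r--
l=7 r=8: |-2|<=|3| out[1]=9, r--
l=7 r=7: |-2|<=|-2| out[0]=4, r--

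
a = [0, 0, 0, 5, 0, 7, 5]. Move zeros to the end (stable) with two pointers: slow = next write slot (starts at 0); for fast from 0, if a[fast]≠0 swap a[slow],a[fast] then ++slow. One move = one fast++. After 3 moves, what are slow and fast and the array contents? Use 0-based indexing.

slow=0, fast=3, a=[0, 0, 0, 5, 0, 7, 5]

(s=0,f=0) a[fast]=0 → fast++
(s=0,f=1) a[fast]=0 → fast++
(s=0,f=2) a[fast]=0 → fast++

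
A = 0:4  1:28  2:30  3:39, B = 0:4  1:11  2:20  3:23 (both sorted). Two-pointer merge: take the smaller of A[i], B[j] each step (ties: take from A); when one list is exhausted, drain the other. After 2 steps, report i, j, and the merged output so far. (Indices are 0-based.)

i=1, j=1, merged so far=[4, 4]

[i=0,j=0] A[i]=4<=B[j]=4 take 4 → i++
[i=1,j=0] A[i]=28>B[j]=4 take 4 → j++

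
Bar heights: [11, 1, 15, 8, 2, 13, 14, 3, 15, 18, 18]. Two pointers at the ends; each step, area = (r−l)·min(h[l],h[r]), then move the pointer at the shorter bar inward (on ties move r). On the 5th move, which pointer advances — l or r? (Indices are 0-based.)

[0,10] min(11,18)*10=110 best=110 * → l++
[1,10] min(1,18)*9=9 best=110 → l++
[2,10] min(15,18)*8=120 best=120 * → l++
[3,10] min(8,18)*7=56 best=120 → l++
[4,10] min(2,18)*6=12 best=120 → l++

l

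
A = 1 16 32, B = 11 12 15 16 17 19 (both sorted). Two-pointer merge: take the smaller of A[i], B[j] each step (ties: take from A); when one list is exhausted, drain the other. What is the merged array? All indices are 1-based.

[i=1,j=1] A[i]=1<=B[j]=11 take 1 → i++
[i=2,j=1] A[i]=16>B[j]=11 take 11 → j++
[i=2,j=2] A[i]=16>B[j]=12 take 12 → j++
[i=2,j=3] A[i]=16>B[j]=15 take 15 → j++
[i=2,j=4] A[i]=16<=B[j]=16 take 16 → i++
[i=3,j=4] A[i]=32>B[j]=16 take 16 → j++
[i=3,j=5] A[i]=32>B[j]=17 take 17 → j++
[i=3,j=6] A[i]=32>B[j]=19 take 19 → j++
[i=3,j=7] B done, take A[i]=32 → i++

[1, 11, 12, 15, 16, 16, 17, 19, 32]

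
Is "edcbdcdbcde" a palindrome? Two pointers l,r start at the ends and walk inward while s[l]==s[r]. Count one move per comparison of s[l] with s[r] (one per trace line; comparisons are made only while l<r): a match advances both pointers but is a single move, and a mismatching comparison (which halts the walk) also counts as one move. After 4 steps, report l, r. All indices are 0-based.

l=4, r=6

l=0 r=10: 'e'=='e', l++,r--
l=1 r=9: 'd'=='d', l++,r--
l=2 r=8: 'c'=='c', l++,r--
l=3 r=7: 'b'=='b', l++,r--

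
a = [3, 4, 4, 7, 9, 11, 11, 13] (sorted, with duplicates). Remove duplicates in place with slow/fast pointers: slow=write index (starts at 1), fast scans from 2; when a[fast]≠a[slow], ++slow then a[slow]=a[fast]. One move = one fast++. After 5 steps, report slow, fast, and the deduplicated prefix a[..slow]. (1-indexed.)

slow=5, fast=7, prefix=[3, 4, 7, 9, 11]

(s=1,f=2) a[fast]=4≠a[slow]=3 write a[2]=4 → slow++,fast++
(s=2,f=3) a[fast]=4=a[slow] dup → fast++
(s=2,f=4) a[fast]=7≠a[slow]=4 write a[3]=7 → slow++,fast++
(s=3,f=5) a[fast]=9≠a[slow]=7 write a[4]=9 → slow++,fast++
(s=4,f=6) a[fast]=11≠a[slow]=9 write a[5]=11 → slow++,fast++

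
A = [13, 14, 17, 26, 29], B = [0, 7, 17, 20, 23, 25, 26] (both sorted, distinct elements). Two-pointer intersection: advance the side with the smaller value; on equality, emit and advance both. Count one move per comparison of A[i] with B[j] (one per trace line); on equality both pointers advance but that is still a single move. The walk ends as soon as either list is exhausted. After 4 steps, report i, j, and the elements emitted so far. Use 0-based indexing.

i=0 j=0: 13>0, j++
i=0 j=1: 13>7, j++
i=0 j=2: 13<17, i++
i=1 j=2: 14<17, i++

i=2, j=2, emitted=[]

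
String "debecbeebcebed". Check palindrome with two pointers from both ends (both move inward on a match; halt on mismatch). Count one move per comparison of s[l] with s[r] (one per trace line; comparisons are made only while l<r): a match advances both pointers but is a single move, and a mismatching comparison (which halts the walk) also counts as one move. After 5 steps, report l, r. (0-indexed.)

l=5, r=8

[0,13] 'd'=='d' → l++,r--
[1,12] 'e'=='e' → l++,r--
[2,11] 'b'=='b' → l++,r--
[3,10] 'e'=='e' → l++,r--
[4,9] 'c'=='c' → l++,r--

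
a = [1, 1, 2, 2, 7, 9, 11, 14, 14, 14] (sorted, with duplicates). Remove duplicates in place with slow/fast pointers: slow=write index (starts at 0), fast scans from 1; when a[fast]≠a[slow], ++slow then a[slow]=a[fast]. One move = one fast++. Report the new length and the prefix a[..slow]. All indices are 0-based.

slow=0 fast=1: a[fast]=1=a[slow] dup, fast++
slow=0 fast=2: a[fast]=2≠a[slow]=1 write a[1]=2, slow++,fast++
slow=1 fast=3: a[fast]=2=a[slow] dup, fast++
slow=1 fast=4: a[fast]=7≠a[slow]=2 write a[2]=7, slow++,fast++
slow=2 fast=5: a[fast]=9≠a[slow]=7 write a[3]=9, slow++,fast++
slow=3 fast=6: a[fast]=11≠a[slow]=9 write a[4]=11, slow++,fast++
slow=4 fast=7: a[fast]=14≠a[slow]=11 write a[5]=14, slow++,fast++
slow=5 fast=8: a[fast]=14=a[slow] dup, fast++
slow=5 fast=9: a[fast]=14=a[slow] dup, fast++

length 6; prefix = [1, 2, 7, 9, 11, 14]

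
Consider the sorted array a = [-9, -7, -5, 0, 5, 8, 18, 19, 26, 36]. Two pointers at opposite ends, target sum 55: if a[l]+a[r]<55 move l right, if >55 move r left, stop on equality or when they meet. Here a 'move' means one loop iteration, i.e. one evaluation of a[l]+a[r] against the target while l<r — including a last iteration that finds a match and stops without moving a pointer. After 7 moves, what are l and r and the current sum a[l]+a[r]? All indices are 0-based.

l=0 r=9: -9+36=27 <55, l++
l=1 r=9: -7+36=29 <55, l++
l=2 r=9: -5+36=31 <55, l++
l=3 r=9: 0+36=36 <55, l++
l=4 r=9: 5+36=41 <55, l++
l=5 r=9: 8+36=44 <55, l++
l=6 r=9: 18+36=54 <55, l++

l=7, r=9, sum=55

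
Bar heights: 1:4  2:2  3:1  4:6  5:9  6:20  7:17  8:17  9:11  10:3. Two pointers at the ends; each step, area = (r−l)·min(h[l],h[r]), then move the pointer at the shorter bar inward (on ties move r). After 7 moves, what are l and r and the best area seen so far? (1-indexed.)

l=6, r=8, best area=36

l=1 r=10: min(4,3)*9=27 best=27 *, r--
l=1 r=9: min(4,11)*8=32 best=32 *, l++
l=2 r=9: min(2,11)*7=14 best=32, l++
l=3 r=9: min(1,11)*6=6 best=32, l++
l=4 r=9: min(6,11)*5=30 best=32, l++
l=5 r=9: min(9,11)*4=36 best=36 *, l++
l=6 r=9: min(20,11)*3=33 best=36, r--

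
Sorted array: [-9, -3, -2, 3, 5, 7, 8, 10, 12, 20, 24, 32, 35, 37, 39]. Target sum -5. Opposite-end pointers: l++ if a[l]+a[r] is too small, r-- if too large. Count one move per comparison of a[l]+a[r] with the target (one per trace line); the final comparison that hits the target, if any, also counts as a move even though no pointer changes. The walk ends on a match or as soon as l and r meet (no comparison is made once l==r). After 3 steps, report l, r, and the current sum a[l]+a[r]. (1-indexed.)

[1,15] -9+39=30 >-5 → r--
[1,14] -9+37=28 >-5 → r--
[1,13] -9+35=26 >-5 → r--

l=1, r=12, sum=23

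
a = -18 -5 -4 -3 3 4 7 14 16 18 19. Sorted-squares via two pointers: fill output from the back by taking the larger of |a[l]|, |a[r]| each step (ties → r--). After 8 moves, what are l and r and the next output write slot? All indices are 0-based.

l=0 r=10: |-18|<=|19| out[10]=361, r--
l=0 r=9: |-18|<=|18| out[9]=324, r--
l=0 r=8: |-18|>|16| out[8]=324, l++
l=1 r=8: |-5|<=|16| out[7]=256, r--
l=1 r=7: |-5|<=|14| out[6]=196, r--
l=1 r=6: |-5|<=|7| out[5]=49, r--
l=1 r=5: |-5|>|4| out[4]=25, l++
l=2 r=5: |-4|<=|4| out[3]=16, r--

l=2, r=4, next write slot=2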